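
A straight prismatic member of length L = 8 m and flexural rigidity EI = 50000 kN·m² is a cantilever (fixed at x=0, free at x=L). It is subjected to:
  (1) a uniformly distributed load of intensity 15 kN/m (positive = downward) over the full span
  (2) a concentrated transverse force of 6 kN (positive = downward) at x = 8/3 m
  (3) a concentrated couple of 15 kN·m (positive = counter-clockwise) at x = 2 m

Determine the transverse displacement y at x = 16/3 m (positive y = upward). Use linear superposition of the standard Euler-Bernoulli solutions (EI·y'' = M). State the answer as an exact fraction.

Load 1 — uniform load w=15 kN/m over full span:
  y_1 = -wx²(x²-4Lx+6L²)/(24EI) = -15·(16/3)²·((16/3)²-4·8·(16/3)+6·8²)/(24·50000) = -4352/50625 m
Load 2 — point force P=6 kN at a=8/3 m (b=L-a=16/3):
  y_2 = -Pa²(3x-a)/(6EI)  [x>a] = -6·(8/3)²·(3·(16/3)-(8/3))/(6·50000) = -32/16875 m
Load 3 — applied couple M₀=15 kN·m at a=2 m (b=L-a=6):
  y_3 = M₀a(2x-a)/(2EI)  [x>a] = 15·2·(2·(16/3)-2)/(2·50000) = 13/5000 m
Superposition: y = Σ y_i = -34531/405000 m ≈ -0.085262 m

y(16/3) = -34531/405000 m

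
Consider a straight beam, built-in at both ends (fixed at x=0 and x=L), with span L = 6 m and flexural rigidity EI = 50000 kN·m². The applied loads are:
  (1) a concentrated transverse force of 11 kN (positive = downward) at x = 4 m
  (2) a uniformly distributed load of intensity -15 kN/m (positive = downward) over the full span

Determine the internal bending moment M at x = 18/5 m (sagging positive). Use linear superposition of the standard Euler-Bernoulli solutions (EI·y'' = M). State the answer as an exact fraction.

Load 1 — point force P=11 kN at a=4 m (b=L-a=2):
  M_1 = Pb²(3a+b)x/L³ - Pab²/L²  [x≤a] = 11·2²·(3·4+2)·(18/5)/6³ - 11·4·2²/6² = 242/45 kN·m
Load 2 — uniform load w=-15 kN/m over full span:
  M_2 = wLx/2 - wL²/12 - wx²/2 = (-15)·6·(18/5)/2 - (-15)·6²/12 - (-15)·(18/5)²/2 = -99/5 kN·m
Superposition: M = Σ M_i = -649/45 kN·m ≈ -14.422222 kN·m

M(18/5) = -649/45 kN·m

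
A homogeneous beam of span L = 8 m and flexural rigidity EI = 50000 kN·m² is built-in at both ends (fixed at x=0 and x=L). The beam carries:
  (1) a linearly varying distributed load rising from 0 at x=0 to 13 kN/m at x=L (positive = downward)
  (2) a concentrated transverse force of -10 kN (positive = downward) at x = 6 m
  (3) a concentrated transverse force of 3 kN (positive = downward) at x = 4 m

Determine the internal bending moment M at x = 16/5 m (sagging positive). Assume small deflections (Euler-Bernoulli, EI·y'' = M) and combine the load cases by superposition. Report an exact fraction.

Load 1 — triangular load w₀=13 kN/m (0→w₀ over full span):
  M_1 = 3w₀Lx/20 - w₀L²/30 - w₀x³/(6L) = 3·13·8·(16/5)/20 - 13·8²/30 - 13·(16/5)³/(6·8) = 1664/125 kN·m
Load 2 — point force P=-10 kN at a=6 m (b=L-a=2):
  M_2 = Pb²(3a+b)x/L³ - Pab²/L²  [x≤a] = (-10)·2²·(3·6+2)·(16/5)/8³ - (-10)·6·2²/8² = -5/4 kN·m
Load 3 — point force P=3 kN at a=4 m (b=L-a=4):
  M_3 = Pb²(3a+b)x/L³ - Pab²/L²  [x≤a] = 3·4²·(3·4+4)·(16/5)/8³ - 3·4·4²/8² = 9/5 kN·m
Superposition: M = Σ M_i = 6931/500 kN·m ≈ 13.862000 kN·m

M(16/5) = 6931/500 kN·m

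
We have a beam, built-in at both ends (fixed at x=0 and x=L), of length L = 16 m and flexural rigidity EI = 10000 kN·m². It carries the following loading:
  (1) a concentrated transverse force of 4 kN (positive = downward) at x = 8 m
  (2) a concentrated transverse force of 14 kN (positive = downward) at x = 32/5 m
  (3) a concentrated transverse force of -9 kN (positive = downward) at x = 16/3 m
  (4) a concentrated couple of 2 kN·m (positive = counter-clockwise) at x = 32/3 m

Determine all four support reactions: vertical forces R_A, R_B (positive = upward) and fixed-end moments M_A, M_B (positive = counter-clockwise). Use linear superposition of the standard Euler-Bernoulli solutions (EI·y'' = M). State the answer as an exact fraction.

R_A = 1143/250 kN, M_A = 7346/375 kN·m, R_B = 1107/250 kN, M_B = -7064/375 kN·m

Load 1 — point force P=4 kN at a=8 m (b=L-a=8):
  R_A = Pb²(3a+b)/L³ = 4·8²·(3·8+8)/16³ = 2 kN
  M_A = Pab²/L² = 4·8·8²/16² = 8 kN·m
  R_B = Pa²(a+3b)/L³ = 4·8²·(8+3·8)/16³ = 2 kN
  M_B = -Pa²b/L² = -4·8²·8/16² = -8 kN·m
Load 2 — point force P=14 kN at a=32/5 m (b=L-a=48/5):
  R_A = Pb²(3a+b)/L³ = 14·(48/5)²·(3·(32/5)+(48/5))/16³ = 1134/125 kN
  M_A = Pab²/L² = 14·(32/5)·(48/5)²/16² = 4032/125 kN·m
  R_B = Pa²(a+3b)/L³ = 14·(32/5)²·((32/5)+3·(48/5))/16³ = 616/125 kN
  M_B = -Pa²b/L² = -14·(32/5)²·(48/5)/16² = -2688/125 kN·m
Load 3 — point force P=-9 kN at a=16/3 m (b=L-a=32/3):
  R_A = Pb²(3a+b)/L³ = (-9)·(32/3)²·(3·(16/3)+(32/3))/16³ = -20/3 kN
  M_A = Pab²/L² = (-9)·(16/3)·(32/3)²/16² = -64/3 kN·m
  R_B = Pa²(a+3b)/L³ = (-9)·(16/3)²·((16/3)+3·(32/3))/16³ = -7/3 kN
  M_B = -Pa²b/L² = -(-9)·(16/3)²·(32/3)/16² = 32/3 kN·m
Load 4 — applied couple M₀=2 kN·m at a=32/3 m (b=L-a=16/3):
  R_A = 6M₀ab/L³ = 6·2·(32/3)·(16/3)/16³ = 1/6 kN
  M_A = M₀b(2a-b)/L² = 2·(16/3)·(2·(32/3)-(16/3))/16² = 2/3 kN·m
  R_B = -6M₀ab/L³ = -6·2·(32/3)·(16/3)/16³ = -1/6 kN
  M_B = M₀a(2b-a)/L² = 2·(32/3)·(2·(16/3)-(32/3))/16² = 0 kN·m
Superposition: R_A = 1143/250 kN, M_A = 7346/375 kN·m, R_B = 1107/250 kN, M_B = -7064/375 kN·m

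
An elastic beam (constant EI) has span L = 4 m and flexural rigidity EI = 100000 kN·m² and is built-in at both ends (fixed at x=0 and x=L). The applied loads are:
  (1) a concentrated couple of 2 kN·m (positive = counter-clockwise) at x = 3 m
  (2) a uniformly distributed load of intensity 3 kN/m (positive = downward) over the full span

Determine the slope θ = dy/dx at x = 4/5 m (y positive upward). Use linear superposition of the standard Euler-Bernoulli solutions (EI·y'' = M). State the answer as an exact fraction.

θ(4/5) = -29/1562500 rad

Load 1 — applied couple M₀=2 kN·m at a=3 m (b=L-a=1):
  θ_1 = (R_Ax²/2 - M_Ax)/EI  [x≤a] with R_A=9/16, M_A=5/8 = ((9/16)·(4/5)²/2 - (5/8)·(4/5))/100000 = -1/312500 rad
Load 2 — uniform load w=3 kN/m over full span:
  θ_2 = -wx(L-x)(L-2x)/(12EI) = -3·(4/5)·(4-(4/5))·(4-2·(4/5))/(12·100000) = -6/390625 rad
Superposition: θ = Σ θ_i = -29/1562500 rad ≈ -0.000019 rad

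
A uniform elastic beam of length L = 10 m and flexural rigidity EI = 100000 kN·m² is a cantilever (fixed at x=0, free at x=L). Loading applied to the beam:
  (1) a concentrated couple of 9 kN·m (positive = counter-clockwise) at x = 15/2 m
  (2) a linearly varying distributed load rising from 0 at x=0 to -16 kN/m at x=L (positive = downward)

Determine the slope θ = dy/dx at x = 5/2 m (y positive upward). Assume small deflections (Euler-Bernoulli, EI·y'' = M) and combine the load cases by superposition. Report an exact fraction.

Load 1 — applied couple M₀=9 kN·m at a=15/2 m (b=L-a=5/2):
  θ_1 = M₀x/EI  [x≤a] = 9·(5/2)/100000 = 9/40000 rad
Load 2 — triangular load w₀=-16 kN/m (0→w₀ over full span):
  θ_2 = (w₀Lx²/4-w₀L²x/3-w₀x⁴/(24L))/EI = ((-16)·10·(5/2)²/4-(-16)·10²·(5/2)/3-(-16)·(5/2)⁴/(24·10))/100000 = 139/12800 rad
Superposition: θ = Σ θ_i = 3547/320000 rad ≈ 0.011084 rad

θ(5/2) = 3547/320000 rad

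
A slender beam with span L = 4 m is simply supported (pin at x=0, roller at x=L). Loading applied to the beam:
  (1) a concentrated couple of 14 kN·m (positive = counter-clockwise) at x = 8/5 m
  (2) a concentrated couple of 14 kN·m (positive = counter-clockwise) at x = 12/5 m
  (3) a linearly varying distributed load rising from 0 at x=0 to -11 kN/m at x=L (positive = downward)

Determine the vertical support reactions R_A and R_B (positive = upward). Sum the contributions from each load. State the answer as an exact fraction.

R_A = -1/3 kN, R_B = -65/3 kN

Load 1 — applied couple M₀=14 kN·m at a=8/5 m (b=L-a=12/5):
  R_A = M₀/L = 14/4 = 7/2 kN
  R_B = -M₀/L = -14/4 = -7/2 kN
Load 2 — applied couple M₀=14 kN·m at a=12/5 m (b=L-a=8/5):
  R_A = M₀/L = 14/4 = 7/2 kN
  R_B = -M₀/L = -14/4 = -7/2 kN
Load 3 — triangular load w₀=-11 kN/m (0→w₀ over full span):
  R_A = w₀L/6 = (-11)·4/6 = -22/3 kN
  R_B = w₀L/3 = (-11)·4/3 = -44/3 kN
Superposition: R_A = -1/3 kN, R_B = -65/3 kN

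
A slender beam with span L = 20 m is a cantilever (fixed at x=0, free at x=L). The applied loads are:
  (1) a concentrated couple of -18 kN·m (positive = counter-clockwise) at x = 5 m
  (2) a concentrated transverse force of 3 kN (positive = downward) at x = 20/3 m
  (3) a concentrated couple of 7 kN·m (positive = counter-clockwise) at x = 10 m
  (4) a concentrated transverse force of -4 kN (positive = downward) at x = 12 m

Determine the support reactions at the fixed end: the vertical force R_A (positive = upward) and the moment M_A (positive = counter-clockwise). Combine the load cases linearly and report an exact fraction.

Load 1 — applied couple M₀=-18 kN·m at a=5 m (b=L-a=15):
  R_A = 0 kN
  M_A = -M₀ = -(-18) = 18 kN·m
Load 2 — point force P=3 kN at a=20/3 m (b=L-a=40/3):
  R_A = P = 3 kN
  M_A = Pa = 3·(20/3) = 20 kN·m
Load 3 — applied couple M₀=7 kN·m at a=10 m (b=L-a=10):
  R_A = 0 kN
  M_A = -M₀ = -7 kN·m
Load 4 — point force P=-4 kN at a=12 m (b=L-a=8):
  R_A = P = (-4) = -4 kN
  M_A = Pa = (-4)·12 = -48 kN·m
Superposition: R_A = -1 kN, M_A = -17 kN·m

R_A = -1 kN, M_A = -17 kN·m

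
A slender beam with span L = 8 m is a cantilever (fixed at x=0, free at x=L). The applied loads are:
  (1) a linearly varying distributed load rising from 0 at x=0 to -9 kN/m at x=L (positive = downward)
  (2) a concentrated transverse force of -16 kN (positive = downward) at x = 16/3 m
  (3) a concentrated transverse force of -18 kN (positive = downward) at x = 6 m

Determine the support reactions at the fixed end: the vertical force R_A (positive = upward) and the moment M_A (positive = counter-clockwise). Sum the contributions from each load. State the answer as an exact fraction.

Load 1 — triangular load w₀=-9 kN/m (0→w₀ over full span):
  R_A = w₀L/2 = (-9)·8/2 = -36 kN
  M_A = w₀L²/3 = (-9)·8²/3 = -192 kN·m
Load 2 — point force P=-16 kN at a=16/3 m (b=L-a=8/3):
  R_A = P = (-16) = -16 kN
  M_A = Pa = (-16)·(16/3) = -256/3 kN·m
Load 3 — point force P=-18 kN at a=6 m (b=L-a=2):
  R_A = P = (-18) = -18 kN
  M_A = Pa = (-18)·6 = -108 kN·m
Superposition: R_A = -70 kN, M_A = -1156/3 kN·m

R_A = -70 kN, M_A = -1156/3 kN·m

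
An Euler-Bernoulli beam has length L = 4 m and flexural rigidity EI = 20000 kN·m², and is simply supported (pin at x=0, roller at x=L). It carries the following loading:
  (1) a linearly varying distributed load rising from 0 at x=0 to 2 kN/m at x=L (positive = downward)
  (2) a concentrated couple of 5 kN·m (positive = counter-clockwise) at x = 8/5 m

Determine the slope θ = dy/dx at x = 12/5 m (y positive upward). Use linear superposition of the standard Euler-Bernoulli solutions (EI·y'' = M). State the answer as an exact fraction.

θ(12/5) = 1481/56250000 rad

Load 1 — triangular load w₀=2 kN/m (0→w₀ over full span):
  θ_1 = -w₀(7L⁴-30L²x²+15x⁴)/(360LEI) = -2·(7·4⁴-30·4²·(12/5)²+15·(12/5)⁴)/(360·4·20000) = 116/3515625 rad
Load 2 — applied couple M₀=5 kN·m at a=8/5 m (b=L-a=12/5):
  θ_2 = (M₀x²/(2L)-M₀(x-a)+C₁)/EI  [x>a] with C₁=M₀(3b²-L²)/(6L)=4/15 = (5·(12/5)²/(2·4)-5·((12/5)-(8/5))+(4/15))/20000 = -1/150000 rad
Superposition: θ = Σ θ_i = 1481/56250000 rad ≈ 0.000026 rad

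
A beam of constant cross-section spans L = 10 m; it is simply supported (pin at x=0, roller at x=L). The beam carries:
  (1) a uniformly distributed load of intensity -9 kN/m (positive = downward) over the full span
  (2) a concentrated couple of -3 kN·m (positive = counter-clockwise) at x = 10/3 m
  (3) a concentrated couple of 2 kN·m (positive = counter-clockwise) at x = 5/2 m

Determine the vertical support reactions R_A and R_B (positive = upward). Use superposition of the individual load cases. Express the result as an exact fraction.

R_A = -451/10 kN, R_B = -449/10 kN

Load 1 — uniform load w=-9 kN/m over full span:
  R_A = wL/2 = (-9)·10/2 = -45 kN
  R_B = wL/2 = (-9)·10/2 = -45 kN
Load 2 — applied couple M₀=-3 kN·m at a=10/3 m (b=L-a=20/3):
  R_A = M₀/L = (-3)/10 = -3/10 kN
  R_B = -M₀/L = -(-3)/10 = 3/10 kN
Load 3 — applied couple M₀=2 kN·m at a=5/2 m (b=L-a=15/2):
  R_A = M₀/L = 2/10 = 1/5 kN
  R_B = -M₀/L = -2/10 = -1/5 kN
Superposition: R_A = -451/10 kN, R_B = -449/10 kN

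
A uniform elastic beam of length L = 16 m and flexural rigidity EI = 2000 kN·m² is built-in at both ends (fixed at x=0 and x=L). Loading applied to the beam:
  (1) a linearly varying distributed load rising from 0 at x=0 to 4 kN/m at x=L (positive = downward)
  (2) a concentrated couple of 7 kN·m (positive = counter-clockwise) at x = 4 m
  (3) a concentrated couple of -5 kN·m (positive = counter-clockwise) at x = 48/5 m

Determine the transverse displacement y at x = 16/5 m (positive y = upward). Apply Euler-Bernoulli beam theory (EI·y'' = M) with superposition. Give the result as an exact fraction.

Load 1 — triangular load w₀=4 kN/m (0→w₀ over full span):
  y_1 = -w₀x²(L-x)²(x+2L)/(120LEI) = -4·(16/5)²·(16-(16/5))²·((16/5)+2·16)/(120·16·2000) = -360448/5859375 m
Load 2 — applied couple M₀=7 kN·m at a=4 m (b=L-a=12):
  y_2 = (R_Ax³/6 - M_Ax²/2)/EI  [x≤a] with R_A=63/128, M_A=-21/16 = ((63/128)·(16/5)³/6 - (-21/16)·(16/5)²/2)/2000 = 147/31250 m
Load 3 — applied couple M₀=-5 kN·m at a=48/5 m (b=L-a=32/5):
  y_3 = (R_Ax³/6 - M_Ax²/2)/EI  [x≤a] with R_A=-9/20, M_A=-8/5 = ((-9/20)·(16/5)³/6 - (-8/5)·(16/5)²/2)/2000 = 224/78125 m
Superposition: y = Σ y_i = -632171/11718750 m ≈ -0.053945 m

y(16/5) = -632171/11718750 m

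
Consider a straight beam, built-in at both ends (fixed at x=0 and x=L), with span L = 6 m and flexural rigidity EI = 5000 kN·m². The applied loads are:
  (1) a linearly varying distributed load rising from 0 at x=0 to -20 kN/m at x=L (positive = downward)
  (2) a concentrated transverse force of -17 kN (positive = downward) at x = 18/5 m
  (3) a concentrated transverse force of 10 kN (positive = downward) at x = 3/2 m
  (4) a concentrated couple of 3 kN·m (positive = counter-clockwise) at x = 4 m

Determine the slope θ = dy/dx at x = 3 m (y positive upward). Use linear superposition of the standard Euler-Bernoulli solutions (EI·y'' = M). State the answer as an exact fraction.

θ(3) = 24417/20000000 rad

Load 1 — triangular load w₀=-20 kN/m (0→w₀ over full span):
  θ_1 = -w₀(2x(L-x)(L-2x)(x+2L)+x²(L-x)²)/(120LEI) = -(-20)·(2·3·(6-3)·(6-2·3)·(3+2·6)+3²·(6-3)²)/(120·6·5000) = 9/20000 rad
Load 2 — point force P=-17 kN at a=18/5 m (b=L-a=12/5):
  θ_2 = -Pb²x(2aL-(3a+b)x)/(2L³EI)  [x≤a] = -(-17)·(12/5)²·3·(2·(18/5)·6-(3·(18/5)+(12/5))·3)/(2·6³·5000) = 153/312500 rad
Load 3 — point force P=10 kN at a=3/2 m (b=L-a=9/2):
  θ_3 = Pa²(L-x)(2bL-(3b+a)(L-x))/(2L³EI)  [x>a] = 10·(3/2)²·(6-3)·(2·(9/2)·6-(3·(9/2)+(3/2))·(6-3))/(2·6³·5000) = 9/32000 rad
Load 4 — applied couple M₀=3 kN·m at a=4 m (b=L-a=2):
  θ_4 = (R_Ax²/2 - M_Ax)/EI  [x≤a] with R_A=2/3, M_A=1 = ((2/3)·3²/2 - 1·3)/5000 = 0 rad
Superposition: θ = Σ θ_i = 24417/20000000 rad ≈ 0.001221 rad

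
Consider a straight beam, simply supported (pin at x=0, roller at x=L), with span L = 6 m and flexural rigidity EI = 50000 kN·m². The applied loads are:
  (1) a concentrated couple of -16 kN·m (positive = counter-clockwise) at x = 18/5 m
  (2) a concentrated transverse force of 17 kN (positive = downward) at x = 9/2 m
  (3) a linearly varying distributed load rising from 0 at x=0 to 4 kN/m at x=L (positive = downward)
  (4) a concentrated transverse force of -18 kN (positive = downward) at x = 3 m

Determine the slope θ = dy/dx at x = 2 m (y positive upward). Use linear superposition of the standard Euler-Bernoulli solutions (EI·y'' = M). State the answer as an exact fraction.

Load 1 — applied couple M₀=-16 kN·m at a=18/5 m (b=L-a=12/5):
  θ_1 = (M₀x²/(2L)+C₁)/EI  [x≤a] with C₁=M₀(3b²-L²)/(6L)=208/25 = ((-16)·2²/(2·6)+(208/25))/50000 = 14/234375 rad
Load 2 — point force P=17 kN at a=9/2 m (b=L-a=3/2):
  θ_2 = -Pb(L²-b²-3x²)/(6LEI)  [x≤a] = -17·(3/2)·(6²-(3/2)²-3·2²)/(6·6·50000) = -493/1600000 rad
Load 3 — triangular load w₀=4 kN/m (0→w₀ over full span):
  θ_3 = -w₀(7L⁴-30L²x²+15x⁴)/(360LEI) = -4·(7·6⁴-30·6²·2²+15·2⁴)/(360·6·50000) = -26/140625 rad
Load 4 — point force P=-18 kN at a=3 m (b=L-a=3):
  θ_4 = -Pb(L²-b²-3x²)/(6LEI)  [x≤a] = -(-18)·3·(6²-3²-3·2²)/(6·6·50000) = 9/20000 rad
Superposition: θ = Σ θ_i = 6019/360000000 rad ≈ 0.000017 rad

θ(2) = 6019/360000000 rad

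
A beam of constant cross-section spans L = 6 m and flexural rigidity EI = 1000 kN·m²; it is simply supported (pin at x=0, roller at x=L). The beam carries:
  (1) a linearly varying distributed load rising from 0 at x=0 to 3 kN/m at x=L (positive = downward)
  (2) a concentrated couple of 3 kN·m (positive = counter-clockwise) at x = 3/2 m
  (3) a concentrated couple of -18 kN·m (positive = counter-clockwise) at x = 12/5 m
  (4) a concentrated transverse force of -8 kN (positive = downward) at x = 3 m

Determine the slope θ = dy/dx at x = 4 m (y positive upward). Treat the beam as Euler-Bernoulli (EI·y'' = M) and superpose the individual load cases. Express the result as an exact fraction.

Load 1 — triangular load w₀=3 kN/m (0→w₀ over full span):
  θ_1 = -w₀(7L⁴-30L²x²+15x⁴)/(360LEI) = -3·(7·6⁴-30·6²·4²+15·4⁴)/(360·6·1000) = 91/15000 rad
Load 2 — applied couple M₀=3 kN·m at a=3/2 m (b=L-a=9/2):
  θ_2 = (M₀x²/(2L)-M₀(x-a)+C₁)/EI  [x>a] with C₁=M₀(3b²-L²)/(6L)=33/16 = (3·4²/(2·6)-3·(4-(3/2))+(33/16))/1000 = -23/16000 rad
Load 3 — applied couple M₀=-18 kN·m at a=12/5 m (b=L-a=18/5):
  θ_3 = (M₀x²/(2L)-M₀(x-a)+C₁)/EI  [x>a] with C₁=M₀(3b²-L²)/(6L)=-36/25 = ((-18)·4²/(2·6)-(-18)·(4-(12/5))+(-36/25))/1000 = 21/6250 rad
Load 4 — point force P=-8 kN at a=3 m (b=L-a=3):
  θ_4 = -Pa(2L²-6Lx+3x²+a²)/(6LEI)  [x>a] = -(-8)·3·(2·6²-6·6·4+3·4²+3²)/(6·6·1000) = -1/100 rad
Superposition: θ = Σ θ_i = -2413/1200000 rad ≈ -0.002011 rad

θ(4) = -2413/1200000 rad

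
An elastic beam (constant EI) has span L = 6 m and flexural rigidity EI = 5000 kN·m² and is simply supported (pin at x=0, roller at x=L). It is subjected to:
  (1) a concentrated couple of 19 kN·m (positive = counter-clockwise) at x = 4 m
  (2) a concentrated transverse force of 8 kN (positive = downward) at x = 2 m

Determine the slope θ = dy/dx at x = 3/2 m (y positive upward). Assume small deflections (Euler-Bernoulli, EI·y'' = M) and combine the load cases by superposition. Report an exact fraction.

θ(3/2) = -3007/720000 rad

Load 1 — applied couple M₀=19 kN·m at a=4 m (b=L-a=2):
  θ_1 = (M₀x²/(2L)+C₁)/EI  [x≤a] with C₁=M₀(3b²-L²)/(6L)=-38/3 = (19·(3/2)²/(2·6)+(-38/3))/5000 = -437/240000 rad
Load 2 — point force P=8 kN at a=2 m (b=L-a=4):
  θ_2 = -Pb(L²-b²-3x²)/(6LEI)  [x≤a] = -8·4·(6²-4²-3·(3/2)²)/(6·6·5000) = -53/22500 rad
Superposition: θ = Σ θ_i = -3007/720000 rad ≈ -0.004176 rad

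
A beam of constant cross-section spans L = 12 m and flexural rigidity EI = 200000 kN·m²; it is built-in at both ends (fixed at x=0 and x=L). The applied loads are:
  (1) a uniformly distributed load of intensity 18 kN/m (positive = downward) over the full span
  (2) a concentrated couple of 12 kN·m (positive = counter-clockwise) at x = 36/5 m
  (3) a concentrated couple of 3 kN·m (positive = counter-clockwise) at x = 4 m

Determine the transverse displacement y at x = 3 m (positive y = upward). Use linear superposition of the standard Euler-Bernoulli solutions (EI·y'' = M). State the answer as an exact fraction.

y(3) = -11121/4000000 m

Load 1 — uniform load w=18 kN/m over full span:
  y_1 = -wx²(L-x)²/(24EI) = -18·3²·(12-3)²/(24·200000) = -2187/800000 m
Load 2 — applied couple M₀=12 kN·m at a=36/5 m (b=L-a=24/5):
  y_2 = (R_Ax³/6 - M_Ax²/2)/EI  [x≤a] with R_A=36/25, M_A=96/25 = ((36/25)·3³/6 - (96/25)·3²/2)/200000 = -27/500000 m
Load 3 — applied couple M₀=3 kN·m at a=4 m (b=L-a=8):
  y_3 = (R_Ax³/6 - M_Ax²/2)/EI  [x≤a] with R_A=1/3, M_A=0 = ((1/3)·3³/6 - 0·3²/2)/200000 = 3/400000 m
Superposition: y = Σ y_i = -11121/4000000 m ≈ -0.002780 m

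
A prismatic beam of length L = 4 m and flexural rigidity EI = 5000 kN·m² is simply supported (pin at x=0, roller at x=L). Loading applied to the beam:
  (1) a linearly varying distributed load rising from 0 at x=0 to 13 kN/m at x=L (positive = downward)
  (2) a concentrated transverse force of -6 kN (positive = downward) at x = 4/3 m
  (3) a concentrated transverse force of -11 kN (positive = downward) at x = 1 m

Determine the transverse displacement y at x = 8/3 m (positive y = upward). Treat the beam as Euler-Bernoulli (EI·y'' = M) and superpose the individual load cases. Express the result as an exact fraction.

y(8/3) = -8443/7290000 m

Load 1 — triangular load w₀=13 kN/m (0→w₀ over full span):
  y_1 = -w₀x(7L⁴-10L²x²+3x⁴)/(360LEI) = -13·(8/3)·(7·4⁴-10·4²·(8/3)²+3·(8/3)⁴)/(360·4·5000) = -1768/455625 m
Load 2 — point force P=-6 kN at a=4/3 m (b=L-a=8/3):
  y_2 = -Pa(L-x)(2Lx-a²-x²)/(6LEI)  [x>a] = -(-6)·(4/3)·(4-(8/3))·(2·4·(8/3)-(4/3)²-(8/3)²)/(6·4·5000) = 56/50625 m
Load 3 — point force P=-11 kN at a=1 m (b=L-a=3):
  y_3 = -Pa(L-x)(2Lx-a²-x²)/(6LEI)  [x>a] = -(-11)·1·(4-(8/3))·(2·4·(8/3)-1²-(8/3)²)/(6·4·5000) = 1309/810000 m
Superposition: y = Σ y_i = -8443/7290000 m ≈ -0.001158 m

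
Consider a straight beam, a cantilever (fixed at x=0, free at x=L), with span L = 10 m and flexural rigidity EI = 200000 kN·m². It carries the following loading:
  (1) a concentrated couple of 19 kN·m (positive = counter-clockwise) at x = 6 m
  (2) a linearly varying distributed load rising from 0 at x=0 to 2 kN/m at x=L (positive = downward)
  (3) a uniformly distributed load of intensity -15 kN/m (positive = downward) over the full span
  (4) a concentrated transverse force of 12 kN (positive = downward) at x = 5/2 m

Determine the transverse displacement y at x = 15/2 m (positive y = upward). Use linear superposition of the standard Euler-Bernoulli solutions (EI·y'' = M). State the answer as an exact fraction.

Load 1 — applied couple M₀=19 kN·m at a=6 m (b=L-a=4):
  y_1 = M₀a(2x-a)/(2EI)  [x>a] = 19·6·(2·(15/2)-6)/(2·200000) = 513/200000 m
Load 2 — triangular load w₀=2 kN/m (0→w₀ over full span):
  y_2 = (w₀Lx³/12-w₀L²x²/6-w₀x⁵/(120L))/EI = (2·10·(15/2)³/12-2·10²·(15/2)²/6-2·(15/2)⁵/(120·10))/200000 = -2481/409600 m
Load 3 — uniform load w=-15 kN/m over full span:
  y_3 = -wx²(x²-4Lx+6L²)/(24EI) = -(-15)·(15/2)²·((15/2)²-4·10·(15/2)+6·10²)/(24·200000) = 513/8192 m
Load 4 — point force P=12 kN at a=5/2 m (b=L-a=15/2):
  y_4 = -Pa²(3x-a)/(6EI)  [x>a] = -12·(5/2)²·(3·(15/2)-(5/2))/(6·200000) = -1/800 m
Superposition: y = Σ y_i = 2963453/51200000 m ≈ 0.057880 m

y(15/2) = 2963453/51200000 m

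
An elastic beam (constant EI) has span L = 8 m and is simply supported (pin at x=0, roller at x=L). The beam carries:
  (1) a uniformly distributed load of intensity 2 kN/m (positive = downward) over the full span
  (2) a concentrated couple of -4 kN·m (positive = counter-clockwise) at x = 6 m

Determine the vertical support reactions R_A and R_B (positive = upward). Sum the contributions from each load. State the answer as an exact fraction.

R_A = 15/2 kN, R_B = 17/2 kN

Load 1 — uniform load w=2 kN/m over full span:
  R_A = wL/2 = 2·8/2 = 8 kN
  R_B = wL/2 = 2·8/2 = 8 kN
Load 2 — applied couple M₀=-4 kN·m at a=6 m (b=L-a=2):
  R_A = M₀/L = (-4)/8 = -1/2 kN
  R_B = -M₀/L = -(-4)/8 = 1/2 kN
Superposition: R_A = 15/2 kN, R_B = 17/2 kN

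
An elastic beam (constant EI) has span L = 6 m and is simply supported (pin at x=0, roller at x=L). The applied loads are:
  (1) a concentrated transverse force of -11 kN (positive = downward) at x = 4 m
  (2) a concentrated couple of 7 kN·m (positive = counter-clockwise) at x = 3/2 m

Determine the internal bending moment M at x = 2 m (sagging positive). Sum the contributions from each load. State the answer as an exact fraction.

Load 1 — point force P=-11 kN at a=4 m (b=L-a=2):
  M_1 = Pbx/L  [x≤a] = (-11)·2·2/6 = -22/3 kN·m
Load 2 — applied couple M₀=7 kN·m at a=3/2 m (b=L-a=9/2):
  M_2 = M₀x/L - M₀  [x>a] = 7·2/6 - 7 = -14/3 kN·m
Superposition: M = Σ M_i = -12 kN·m ≈ -12.000000 kN·m

M(2) = -12 kN·m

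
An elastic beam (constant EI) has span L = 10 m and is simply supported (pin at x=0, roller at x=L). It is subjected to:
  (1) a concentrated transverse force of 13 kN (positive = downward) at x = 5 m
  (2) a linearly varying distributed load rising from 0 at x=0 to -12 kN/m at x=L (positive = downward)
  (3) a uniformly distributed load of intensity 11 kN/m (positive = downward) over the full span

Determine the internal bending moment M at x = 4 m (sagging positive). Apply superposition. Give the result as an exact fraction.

M(4) = 454/5 kN·m

Load 1 — point force P=13 kN at a=5 m (b=L-a=5):
  M_1 = Pbx/L  [x≤a] = 13·5·4/10 = 26 kN·m
Load 2 — triangular load w₀=-12 kN/m (0→w₀ over full span):
  M_2 = w₀Lx/6 - w₀x³/(6L) = (-12)·10·4/6 - (-12)·4³/(6·10) = -336/5 kN·m
Load 3 — uniform load w=11 kN/m over full span:
  M_3 = wx(L-x)/2 = 11·4·(10-4)/2 = 132 kN·m
Superposition: M = Σ M_i = 454/5 kN·m ≈ 90.800000 kN·m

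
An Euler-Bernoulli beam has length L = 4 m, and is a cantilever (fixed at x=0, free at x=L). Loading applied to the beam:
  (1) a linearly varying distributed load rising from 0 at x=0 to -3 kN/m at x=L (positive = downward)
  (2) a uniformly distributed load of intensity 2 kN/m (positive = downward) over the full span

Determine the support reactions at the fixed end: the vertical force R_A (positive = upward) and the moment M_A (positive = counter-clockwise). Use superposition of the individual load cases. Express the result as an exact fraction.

R_A = 2 kN, M_A = 0 kN·m

Load 1 — triangular load w₀=-3 kN/m (0→w₀ over full span):
  R_A = w₀L/2 = (-3)·4/2 = -6 kN
  M_A = w₀L²/3 = (-3)·4²/3 = -16 kN·m
Load 2 — uniform load w=2 kN/m over full span:
  R_A = wL = 2·4 = 8 kN
  M_A = wL²/2 = 2·4²/2 = 16 kN·m
Superposition: R_A = 2 kN, M_A = 0 kN·m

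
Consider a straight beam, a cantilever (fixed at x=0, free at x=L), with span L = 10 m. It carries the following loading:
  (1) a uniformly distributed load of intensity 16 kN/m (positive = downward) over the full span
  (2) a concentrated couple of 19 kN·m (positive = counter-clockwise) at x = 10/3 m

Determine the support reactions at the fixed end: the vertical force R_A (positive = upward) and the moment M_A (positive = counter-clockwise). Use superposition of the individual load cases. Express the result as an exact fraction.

Load 1 — uniform load w=16 kN/m over full span:
  R_A = wL = 16·10 = 160 kN
  M_A = wL²/2 = 16·10²/2 = 800 kN·m
Load 2 — applied couple M₀=19 kN·m at a=10/3 m (b=L-a=20/3):
  R_A = 0 kN
  M_A = -M₀ = -19 kN·m
Superposition: R_A = 160 kN, M_A = 781 kN·m

R_A = 160 kN, M_A = 781 kN·m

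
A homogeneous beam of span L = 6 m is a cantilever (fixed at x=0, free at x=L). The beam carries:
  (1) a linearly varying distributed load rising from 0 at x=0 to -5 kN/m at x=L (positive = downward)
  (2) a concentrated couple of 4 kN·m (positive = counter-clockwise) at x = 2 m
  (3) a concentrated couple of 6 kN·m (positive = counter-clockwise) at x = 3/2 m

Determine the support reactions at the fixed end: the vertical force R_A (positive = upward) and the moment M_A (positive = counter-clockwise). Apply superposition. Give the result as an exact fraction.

Load 1 — triangular load w₀=-5 kN/m (0→w₀ over full span):
  R_A = w₀L/2 = (-5)·6/2 = -15 kN
  M_A = w₀L²/3 = (-5)·6²/3 = -60 kN·m
Load 2 — applied couple M₀=4 kN·m at a=2 m (b=L-a=4):
  R_A = 0 kN
  M_A = -M₀ = -4 kN·m
Load 3 — applied couple M₀=6 kN·m at a=3/2 m (b=L-a=9/2):
  R_A = 0 kN
  M_A = -M₀ = -6 kN·m
Superposition: R_A = -15 kN, M_A = -70 kN·m

R_A = -15 kN, M_A = -70 kN·m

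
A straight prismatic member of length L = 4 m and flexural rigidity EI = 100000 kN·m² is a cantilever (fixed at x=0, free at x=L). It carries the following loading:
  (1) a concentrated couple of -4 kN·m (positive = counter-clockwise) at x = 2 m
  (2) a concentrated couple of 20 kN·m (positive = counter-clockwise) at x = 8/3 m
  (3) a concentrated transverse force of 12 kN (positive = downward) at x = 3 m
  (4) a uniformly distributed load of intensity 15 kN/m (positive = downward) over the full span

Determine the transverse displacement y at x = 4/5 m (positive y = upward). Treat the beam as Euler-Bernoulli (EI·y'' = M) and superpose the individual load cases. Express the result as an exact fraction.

Load 1 — applied couple M₀=-4 kN·m at a=2 m (b=L-a=2):
  y_1 = M₀x²/(2EI)  [x≤a] = (-4)·(4/5)²/(2·100000) = -1/78125 m
Load 2 — applied couple M₀=20 kN·m at a=8/3 m (b=L-a=4/3):
  y_2 = M₀x²/(2EI)  [x≤a] = 20·(4/5)²/(2·100000) = 1/15625 m
Load 3 — point force P=12 kN at a=3 m (b=L-a=1):
  y_3 = -Px²(3a-x)/(6EI)  [x≤a] = -12·(4/5)²·(3·3-(4/5))/(6·100000) = -41/390625 m
Load 4 — uniform load w=15 kN/m over full span:
  y_4 = -wx²(x²-4Lx+6L²)/(24EI) = -15·(4/5)²·((4/5)²-4·4·(4/5)+6·4²)/(24·100000) = -131/390625 m
Superposition: y = Σ y_i = -152/390625 m ≈ -0.000389 m

y(4/5) = -152/390625 m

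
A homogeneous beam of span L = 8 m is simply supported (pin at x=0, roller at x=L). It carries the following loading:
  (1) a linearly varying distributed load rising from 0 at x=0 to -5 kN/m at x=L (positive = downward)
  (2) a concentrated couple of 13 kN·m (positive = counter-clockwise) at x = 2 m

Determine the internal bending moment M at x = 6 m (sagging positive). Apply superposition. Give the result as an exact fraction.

M(6) = -83/4 kN·m

Load 1 — triangular load w₀=-5 kN/m (0→w₀ over full span):
  M_1 = w₀Lx/6 - w₀x³/(6L) = (-5)·8·6/6 - (-5)·6³/(6·8) = -35/2 kN·m
Load 2 — applied couple M₀=13 kN·m at a=2 m (b=L-a=6):
  M_2 = M₀x/L - M₀  [x>a] = 13·6/8 - 13 = -13/4 kN·m
Superposition: M = Σ M_i = -83/4 kN·m ≈ -20.750000 kN·m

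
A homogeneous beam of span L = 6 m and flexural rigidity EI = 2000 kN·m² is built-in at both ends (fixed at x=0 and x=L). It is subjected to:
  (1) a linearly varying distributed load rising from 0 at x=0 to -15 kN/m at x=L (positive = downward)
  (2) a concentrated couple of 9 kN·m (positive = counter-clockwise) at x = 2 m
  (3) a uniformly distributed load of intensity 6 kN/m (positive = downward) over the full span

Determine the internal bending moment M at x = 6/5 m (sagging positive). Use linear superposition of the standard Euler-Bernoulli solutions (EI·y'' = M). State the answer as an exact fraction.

M(6/5) = 21/5 kN·m

Load 1 — triangular load w₀=-15 kN/m (0→w₀ over full span):
  M_1 = 3w₀Lx/20 - w₀L²/30 - w₀x³/(6L) = 3·(-15)·6·(6/5)/20 - (-15)·6²/30 - (-15)·(6/5)³/(6·6) = 63/25 kN·m
Load 2 — applied couple M₀=9 kN·m at a=2 m (b=L-a=4):
  M_2 = R_Ax - M_A  [x≤a] with R_A=2, M_A=0 = 2·(6/5) - 0 = 12/5 kN·m
Load 3 — uniform load w=6 kN/m over full span:
  M_3 = wLx/2 - wL²/12 - wx²/2 = 6·6·(6/5)/2 - 6·6²/12 - 6·(6/5)²/2 = -18/25 kN·m
Superposition: M = Σ M_i = 21/5 kN·m ≈ 4.200000 kN·m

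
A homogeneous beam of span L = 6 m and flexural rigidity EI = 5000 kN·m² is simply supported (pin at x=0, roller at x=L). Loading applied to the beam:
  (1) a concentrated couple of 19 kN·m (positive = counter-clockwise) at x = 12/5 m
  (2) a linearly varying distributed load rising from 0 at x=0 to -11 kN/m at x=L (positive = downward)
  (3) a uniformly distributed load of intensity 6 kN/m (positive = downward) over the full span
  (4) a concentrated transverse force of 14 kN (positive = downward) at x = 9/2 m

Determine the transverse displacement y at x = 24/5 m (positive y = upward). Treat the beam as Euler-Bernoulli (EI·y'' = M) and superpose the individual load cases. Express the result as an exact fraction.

Load 1 — applied couple M₀=19 kN·m at a=12/5 m (b=L-a=18/5):
  y_1 = (M₀x³/(6L)-M₀(x-a)²/2+C₁x)/EI  [x>a] with C₁=M₀(3b²-L²)/(6L)=38/25 = (19·(24/5)³/(6·6)-19·((24/5)-(12/5))²/2+(38/25)·(24/5))/5000 = 171/78125 m
Load 2 — triangular load w₀=-11 kN/m (0→w₀ over full span):
  y_2 = -w₀x(7L⁴-10L²x²+3x⁴)/(360LEI) = -(-11)·(24/5)·(7·6⁴-10·6²·(24/5)²+3·(24/5)⁴)/(360·6·5000) = 113157/9765625 m
Load 3 — uniform load w=6 kN/m over full span:
  y_3 = -wx(L³-2Lx²+x³)/(24EI) = -6·(24/5)·(6³-2·6·(24/5)²+(24/5)³)/(24·5000) = -4698/390625 m
Load 4 — point force P=14 kN at a=9/2 m (b=L-a=3/2):
  y_4 = -Pa(L-x)(2Lx-a²-x²)/(6LEI)  [x>a] = -14·(9/2)·(6-(24/5))·(2·6·(24/5)-(9/2)²-(24/5)²)/(6·6·5000) = -30051/5000000 m
Superposition: y = Σ y_i = -2663127/625000000 m ≈ -0.004261 m

y(24/5) = -2663127/625000000 m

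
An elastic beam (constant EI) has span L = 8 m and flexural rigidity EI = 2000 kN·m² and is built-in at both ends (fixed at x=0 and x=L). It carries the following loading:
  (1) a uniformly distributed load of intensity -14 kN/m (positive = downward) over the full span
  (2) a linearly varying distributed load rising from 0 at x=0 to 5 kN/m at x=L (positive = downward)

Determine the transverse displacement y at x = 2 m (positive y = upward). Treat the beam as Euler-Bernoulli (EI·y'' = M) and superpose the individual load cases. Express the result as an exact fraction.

y(2) = 141/4000 m

Load 1 — uniform load w=-14 kN/m over full span:
  y_1 = -wx²(L-x)²/(24EI) = -(-14)·2²·(8-2)²/(24·2000) = 21/500 m
Load 2 — triangular load w₀=5 kN/m (0→w₀ over full span):
  y_2 = -w₀x²(L-x)²(x+2L)/(120LEI) = -5·2²·(8-2)²·(2+2·8)/(120·8·2000) = -27/4000 m
Superposition: y = Σ y_i = 141/4000 m ≈ 0.035250 m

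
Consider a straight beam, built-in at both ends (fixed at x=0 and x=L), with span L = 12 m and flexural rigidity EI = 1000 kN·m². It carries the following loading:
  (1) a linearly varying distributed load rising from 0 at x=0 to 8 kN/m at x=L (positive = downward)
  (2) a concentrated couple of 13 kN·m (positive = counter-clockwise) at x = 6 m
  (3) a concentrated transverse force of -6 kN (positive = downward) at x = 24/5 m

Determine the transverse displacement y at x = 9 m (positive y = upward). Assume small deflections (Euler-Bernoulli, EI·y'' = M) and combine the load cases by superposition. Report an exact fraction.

Load 1 — triangular load w₀=8 kN/m (0→w₀ over full span):
  y_1 = -w₀x²(L-x)²(x+2L)/(120LEI) = -8·9²·(12-9)²·(9+2·12)/(120·12·1000) = -2673/20000 m
Load 2 — applied couple M₀=13 kN·m at a=6 m (b=L-a=6):
  y_2 = (R_Ax³/6 - M_Ax²/2 - M₀(x-a)²/2)/EI  [x>a] with R_A=13/8, M_A=13/4 = ((13/8)·9³/6 - (13/4)·9²/2 - 13·(9-6)²/2)/1000 = 117/16000 m
Load 3 — point force P=-6 kN at a=24/5 m (b=L-a=36/5):
  y_3 = -Pa²(L-x)²(3bL-(3b+a)(L-x))/(6L³EI)  [x>a] = -(-6)·(24/5)²·(12-9)²·(3·(36/5)·12-(3·(36/5)+(24/5))·(12-9))/(6·12³·1000) = 27/1250 m
Superposition: y = Σ y_i = -8379/80000 m ≈ -0.104737 m

y(9) = -8379/80000 m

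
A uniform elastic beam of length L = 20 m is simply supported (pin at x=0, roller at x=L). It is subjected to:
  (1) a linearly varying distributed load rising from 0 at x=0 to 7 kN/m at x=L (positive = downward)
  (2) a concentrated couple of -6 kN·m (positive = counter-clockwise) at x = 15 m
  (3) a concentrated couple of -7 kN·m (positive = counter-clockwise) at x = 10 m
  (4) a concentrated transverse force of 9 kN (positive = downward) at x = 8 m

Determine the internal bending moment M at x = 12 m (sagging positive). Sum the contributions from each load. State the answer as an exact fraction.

Load 1 — triangular load w₀=7 kN/m (0→w₀ over full span):
  M_1 = w₀Lx/6 - w₀x³/(6L) = 7·20·12/6 - 7·12³/(6·20) = 896/5 kN·m
Load 2 — applied couple M₀=-6 kN·m at a=15 m (b=L-a=5):
  M_2 = M₀x/L  [x≤a] = (-6)·12/20 = -18/5 kN·m
Load 3 — applied couple M₀=-7 kN·m at a=10 m (b=L-a=10):
  M_3 = M₀x/L - M₀  [x>a] = (-7)·12/20 - (-7) = 14/5 kN·m
Load 4 — point force P=9 kN at a=8 m (b=L-a=12):
  M_4 = Pa(L-x)/L  [x>a] = 9·8·(20-12)/20 = 144/5 kN·m
Superposition: M = Σ M_i = 1036/5 kN·m ≈ 207.200000 kN·m

M(12) = 1036/5 kN·m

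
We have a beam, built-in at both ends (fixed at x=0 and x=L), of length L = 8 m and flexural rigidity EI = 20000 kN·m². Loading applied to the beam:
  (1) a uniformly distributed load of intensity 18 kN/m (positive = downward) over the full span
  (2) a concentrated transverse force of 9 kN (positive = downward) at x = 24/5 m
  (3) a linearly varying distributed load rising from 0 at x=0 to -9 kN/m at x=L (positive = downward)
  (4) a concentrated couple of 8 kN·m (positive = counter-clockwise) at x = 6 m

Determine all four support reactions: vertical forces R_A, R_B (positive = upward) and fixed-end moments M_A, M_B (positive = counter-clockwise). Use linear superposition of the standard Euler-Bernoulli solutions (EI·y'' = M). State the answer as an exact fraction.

R_A = 65493/1000 kN, M_A = 21553/250 kN·m, R_B = 51507/1000 kN, M_B = -19767/250 kN·m

Load 1 — uniform load w=18 kN/m over full span:
  R_A = wL/2 = 18·8/2 = 72 kN
  M_A = wL²/12 = 18·8²/12 = 96 kN·m
  R_B = wL/2 = 18·8/2 = 72 kN
  M_B = -wL²/12 = -18·8²/12 = -96 kN·m
Load 2 — point force P=9 kN at a=24/5 m (b=L-a=16/5):
  R_A = Pb²(3a+b)/L³ = 9·(16/5)²·(3·(24/5)+(16/5))/8³ = 396/125 kN
  M_A = Pab²/L² = 9·(24/5)·(16/5)²/8² = 864/125 kN·m
  R_B = Pa²(a+3b)/L³ = 9·(24/5)²·((24/5)+3·(16/5))/8³ = 729/125 kN
  M_B = -Pa²b/L² = -9·(24/5)²·(16/5)/8² = -1296/125 kN·m
Load 3 — triangular load w₀=-9 kN/m (0→w₀ over full span):
  R_A = 3w₀L/20 = 3·(-9)·8/20 = -54/5 kN
  M_A = w₀L²/30 = (-9)·8²/30 = -96/5 kN·m
  R_B = 7w₀L/20 = 7·(-9)·8/20 = -126/5 kN
  M_B = -w₀L²/20 = -(-9)·8²/20 = 144/5 kN·m
Load 4 — applied couple M₀=8 kN·m at a=6 m (b=L-a=2):
  R_A = 6M₀ab/L³ = 6·8·6·2/8³ = 9/8 kN
  M_A = M₀b(2a-b)/L² = 8·2·(2·6-2)/8² = 5/2 kN·m
  R_B = -6M₀ab/L³ = -6·8·6·2/8³ = -9/8 kN
  M_B = M₀a(2b-a)/L² = 8·6·(2·2-6)/8² = -3/2 kN·m
Superposition: R_A = 65493/1000 kN, M_A = 21553/250 kN·m, R_B = 51507/1000 kN, M_B = -19767/250 kN·m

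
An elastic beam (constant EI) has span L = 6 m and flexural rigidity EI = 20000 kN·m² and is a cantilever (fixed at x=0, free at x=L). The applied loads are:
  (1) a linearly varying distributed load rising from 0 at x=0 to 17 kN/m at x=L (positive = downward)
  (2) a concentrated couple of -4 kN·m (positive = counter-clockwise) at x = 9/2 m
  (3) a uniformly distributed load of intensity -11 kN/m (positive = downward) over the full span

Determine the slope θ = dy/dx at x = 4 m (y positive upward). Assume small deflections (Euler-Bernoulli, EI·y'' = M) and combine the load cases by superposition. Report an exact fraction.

Load 1 — triangular load w₀=17 kN/m (0→w₀ over full span):
  θ_1 = (w₀Lx²/4-w₀L²x/3-w₀x⁴/(24L))/EI = (17·6·4²/4-17·6²·4/3-17·4⁴/(24·6))/20000 = -493/22500 rad
Load 2 — applied couple M₀=-4 kN·m at a=9/2 m (b=L-a=3/2):
  θ_2 = M₀x/EI  [x≤a] = (-4)·4/20000 = -1/1250 rad
Load 3 — uniform load w=-11 kN/m over full span:
  θ_3 = -wx(x²-3Lx+3L²)/(6EI) = -(-11)·4·(4²-3·6·4+3·6²)/(6·20000) = 143/7500 rad
Superposition: θ = Σ θ_i = -41/11250 rad ≈ -0.003644 rad

θ(4) = -41/11250 rad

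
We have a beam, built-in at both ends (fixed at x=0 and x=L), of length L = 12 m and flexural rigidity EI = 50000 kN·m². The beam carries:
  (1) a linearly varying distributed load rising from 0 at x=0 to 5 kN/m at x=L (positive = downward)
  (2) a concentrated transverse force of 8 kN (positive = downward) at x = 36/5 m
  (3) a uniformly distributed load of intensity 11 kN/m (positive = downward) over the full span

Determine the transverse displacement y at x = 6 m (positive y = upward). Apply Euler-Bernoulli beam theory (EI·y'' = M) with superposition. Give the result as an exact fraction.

Load 1 — triangular load w₀=5 kN/m (0→w₀ over full span):
  y_1 = -w₀x²(L-x)²(x+2L)/(120LEI) = -5·6²·(12-6)²·(6+2·12)/(120·12·50000) = -27/10000 m
Load 2 — point force P=8 kN at a=36/5 m (b=L-a=24/5):
  y_2 = -Pb²x²(3aL-(3a+b)x)/(6L³EI)  [x≤a] = -8·(24/5)²·6²·(3·(36/5)·12-(3·(36/5)+(24/5))·6)/(6·12³·50000) = -504/390625 m
Load 3 — uniform load w=11 kN/m over full span:
  y_3 = -wx²(L-x)²/(24EI) = -11·6²·(12-6)²/(24·50000) = -297/25000 m
Superposition: y = Σ y_i = -99189/6250000 m ≈ -0.015870 m

y(6) = -99189/6250000 m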